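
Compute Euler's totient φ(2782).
φ is multiplicative, with φ(p^e) = p^e − p^(e−1). Factorise 2782 = 2 · 13 · 107. Then
  φ(2782) = (2 − 1) · (13 − 1) · (107 − 1) = 1 · 12 · 106 = 1272.

Final answer: φ(2782) = 1272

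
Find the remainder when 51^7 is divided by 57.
48

Use repeated squaring. Binary(7) = 111. Walk through the bits of the exponent 7 left-to-right: at each bit after the leading one, square the running value, then multiply by 51 if the bit is 1 (always reducing mod 57):
  bit 1 = 1 (leading): start with 51.
  bit 2 = 1: square 51^2 = 2601 ≡ 36; bit is 1, so multiply 36·51 = 1836 ≡ 12 (mod 57).
  bit 3 = 1: square 12^2 = 144 ≡ 30; bit is 1, so multiply 30·51 = 1530 ≡ 48 (mod 57).
Final value: 51^7 ≡ 48 (mod 57).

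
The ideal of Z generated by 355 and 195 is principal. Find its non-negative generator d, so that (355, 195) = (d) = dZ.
In the PID Z, (a, b) is generated by gcd(a, b). Compute gcd(355, 195) with the extended Euclidean algorithm, tracking rows (r, s, t) with s·355 + t·195 = r:
  row A: (355, 1, 0)   [1·355 + 0·195 = 355]
  row B: (195, 0, 1)   [0·355 + 1·195 = 195]
  355 = 1·195 + 160   → row C = row A − 1·row B = (160, 1, −1)   [check: 1·355 − 1·195 = 160]
  195 = 1·160 + 35   → row D = row B − 1·row C = (35, −1, 2)   [check: −1·355 + 2·195 = 35]
  160 = 4·35 + 20   → row E = row C − 4·row D = (20, 5, −9)   [check: 5·355 − 9·195 = 20]
  35 = 1·20 + 15   → row F = row D − 1·row E = (15, −6, 11)   [check: −6·355 + 11·195 = 15]
  20 = 1·15 + 5   → row G = row E − 1·row F = (5, 11, −20)   [check: 11·355 − 20·195 = 5]
  15 = 3·5 + 0   → remainder 0, stop. gcd = 5 (last nonzero row G).
So gcd(355, 195) = 5, with Bézout identity 11·355 − 20·195 = 5. Containment (⊇): the Bézout identity exhibits 5 as an element of (355, 195), giving (5) ⊆ (355, 195). Containment (⊆): since 5 | 355 and 5 | 195 (355 = 5·71, 195 = 5·39), every Z-linear combination of 355 and 195 is divisible by 5, so (355, 195) ⊆ (5). Therefore (355, 195) = (5), d = 5.

Final answer: (355, 195) = (5); d = 5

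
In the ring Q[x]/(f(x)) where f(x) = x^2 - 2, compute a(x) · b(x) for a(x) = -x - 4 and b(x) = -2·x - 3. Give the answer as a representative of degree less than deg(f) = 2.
First multiply in Q[x] without reducing: a · b = 2·x^2 + 11·x + 12. Now divide by f(x) = x^2 - 2, eliminating the leading term at each step:
  leading term 2·x^2: subtract (2)·f(x) = 2·x^2 - 4, leaving 11·x + 16
The degree is now < 2, so this is the remainder. Hence a · b ≡ 11·x + 16 in Q[x]/(f).

Final answer: a · b ≡ 11·x + 16 (mod f(x))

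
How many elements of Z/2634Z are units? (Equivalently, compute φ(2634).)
Z/2634Z has φ(2634) = 876 units

An element a ∈ Z/2634Z is a unit iff gcd(a, 2634) = 1, so the number of units is φ(2634). φ is multiplicative, with φ(p^e) = p^e − p^(e−1). Factorise 2634 = 2 · 3 · 439. Then
  φ(2634) = (2 − 1) · (3 − 1) · (439 − 1) = 1 · 2 · 438 = 876.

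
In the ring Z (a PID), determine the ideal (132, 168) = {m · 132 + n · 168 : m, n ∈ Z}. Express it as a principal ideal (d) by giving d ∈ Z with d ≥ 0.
In the PID Z, (a, b) is generated by gcd(a, b). Compute gcd(168, 132) with the extended Euclidean algorithm, tracking rows (r, s, t) with s·168 + t·132 = r:
  row A: (168, 1, 0)   [1·168 + 0·132 = 168]
  row B: (132, 0, 1)   [0·168 + 1·132 = 132]
  168 = 1·132 + 36   → row C = row A − 1·row B = (36, 1, −1)   [check: 1·168 − 1·132 = 36]
  132 = 3·36 + 24   → row D = row B − 3·row C = (24, −3, 4)   [check: −3·168 + 4·132 = 24]
  36 = 1·24 + 12   → row E = row C − 1·row D = (12, 4, −5)   [check: 4·168 − 5·132 = 12]
  24 = 2·12 + 0   → remainder 0, stop. gcd = 12 (last nonzero row E).
So gcd(132, 168) = 12, with Bézout identity 4·168 − 5·132 = 12. Containment (⊇): the Bézout identity exhibits 12 as an element of (132, 168), giving (12) ⊆ (132, 168). Containment (⊆): since 12 | 132 and 12 | 168 (132 = 12·11, 168 = 12·14), every Z-linear combination of 132 and 168 is divisible by 12, so (132, 168) ⊆ (12). Therefore (132, 168) = (12), d = 12.

Final answer: (132, 168) = (12); d = 12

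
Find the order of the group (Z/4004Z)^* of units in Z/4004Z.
|(Z/4004Z)^*| = 1440

(Z/4004Z)^* consists of the classes a with gcd(a, 4004) = 1, so its order is φ(4004). φ is multiplicative, with φ(p^e) = p^e − p^(e−1). Factorise 4004 = 2^2 · 7 · 11 · 13. Then
  φ(4004) = (2^2 − 2^1) · (7 − 1) · (11 − 1) · (13 − 1) = 2 · 6 · 10 · 12 = 1440.
Thus |(Z/4004Z)^*| = 1440.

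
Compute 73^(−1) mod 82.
Apply the extended Euclidean algorithm to (82, 73), tracking rows (r, s, t) with s·82 + t·73 = r. Each division r_prev = q·r_cur + r_new produces the new row as (previous row) − q·(current row):
  row A: (82, 1, 0)   [1·82 + 0·73 = 82]
  row B: (73, 0, 1)   [0·82 + 1·73 = 73]
  82 = 1·73 + 9   → row C = row A − 1·row B = (9, 1, −1)   [check: 1·82 − 1·73 = 9]
  73 = 8·9 + 1   → row D = row B − 8·row C = (1, −8, 9)   [check: −8·82 + 9·73 = 1]
  9 = 9·1 + 0   → remainder 0, stop. gcd = 1 (last nonzero row D).
The gcd is 1, so 73 is invertible mod 82. The last nonzero row gives −8·82 + 9·73 = 1, so t = 9. So 73^(−1) ≡ 9 (mod 82). Verify: 73 · 9 = 657 ≡ 1 (mod 82). ✓

Final answer: 73^(−1) ≡ 9 (mod 82)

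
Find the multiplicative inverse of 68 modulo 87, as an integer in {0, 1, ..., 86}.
68^(−1) ≡ 32 (mod 87)

Apply the extended Euclidean algorithm to (87, 68), tracking rows (r, s, t) with s·87 + t·68 = r. Each division r_prev = q·r_cur + r_new produces the new row as (previous row) − q·(current row):
  row A: (87, 1, 0)   [1·87 + 0·68 = 87]
  row B: (68, 0, 1)   [0·87 + 1·68 = 68]
  87 = 1·68 + 19   → row C = row A − 1·row B = (19, 1, −1)   [check: 1·87 − 1·68 = 19]
  68 = 3·19 + 11   → row D = row B − 3·row C = (11, −3, 4)   [check: −3·87 + 4·68 = 11]
  19 = 1·11 + 8   → row E = row C − 1·row D = (8, 4, −5)   [check: 4·87 − 5·68 = 8]
  11 = 1·8 + 3   → row F = row D − 1·row E = (3, −7, 9)   [check: −7·87 + 9·68 = 3]
  8 = 2·3 + 2   → row G = row E − 2·row F = (2, 18, −23)   [check: 18·87 − 23·68 = 2]
  3 = 1·2 + 1   → row H = row F − 1·row G = (1, −25, 32)   [check: −25·87 + 32·68 = 1]
  2 = 2·1 + 0   → remainder 0, stop. gcd = 1 (last nonzero row H).
The gcd is 1, so 68 is invertible mod 87. The last nonzero row gives −25·87 + 32·68 = 1, so t = 32. So 68^(−1) ≡ 32 (mod 87). Verify: 68 · 32 = 2176 ≡ 1 (mod 87). ✓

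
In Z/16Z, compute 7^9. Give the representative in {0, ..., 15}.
7

Use repeated squaring. Binary(9) = 1001. Walk through the bits of the exponent 9 left-to-right: at each bit after the leading one, square the running value, then multiply by 7 if the bit is 1 (always reducing mod 16):
  bit 1 = 1 (leading): start with 7.
  bit 2 = 0: square 7^2 = 49 ≡ 1 (mod 16).
  bit 3 = 0: square 1^2 = 1 (mod 16).
  bit 4 = 1: square 1^2 = 1; bit is 1, so multiply 1·7 = 7 (mod 16).
Final value: 7^9 ≡ 7 (mod 16).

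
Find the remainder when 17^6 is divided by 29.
28

Use repeated squaring. Binary(6) = 110. Walk through the bits of the exponent 6 left-to-right: at each bit after the leading one, square the running value, then multiply by 17 if the bit is 1 (always reducing mod 29):
  bit 1 = 1 (leading): start with 17.
  bit 2 = 1: square 17^2 = 289 ≡ 28; bit is 1, so multiply 28·17 = 476 ≡ 12 (mod 29).
  bit 3 = 0: square 12^2 = 144 ≡ 28 (mod 29).
Final value: 17^6 ≡ 28 (mod 29).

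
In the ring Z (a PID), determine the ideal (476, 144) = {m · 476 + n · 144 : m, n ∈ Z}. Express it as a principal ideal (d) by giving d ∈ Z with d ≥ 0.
(476, 144) = (4); d = 4

In the PID Z, (a, b) is generated by gcd(a, b). Compute gcd(476, 144) with the extended Euclidean algorithm, tracking rows (r, s, t) with s·476 + t·144 = r:
  row A: (476, 1, 0)   [1·476 + 0·144 = 476]
  row B: (144, 0, 1)   [0·476 + 1·144 = 144]
  476 = 3·144 + 44   → row C = row A − 3·row B = (44, 1, −3)   [check: 1·476 − 3·144 = 44]
  144 = 3·44 + 12   → row D = row B − 3·row C = (12, −3, 10)   [check: −3·476 + 10·144 = 12]
  44 = 3·12 + 8   → row E = row C − 3·row D = (8, 10, −33)   [check: 10·476 − 33·144 = 8]
  12 = 1·8 + 4   → row F = row D − 1·row E = (4, −13, 43)   [check: −13·476 + 43·144 = 4]
  8 = 2·4 + 0   → remainder 0, stop. gcd = 4 (last nonzero row F).
So gcd(476, 144) = 4, with Bézout identity −13·476 + 43·144 = 4. Containment (⊇): the Bézout identity exhibits 4 as an element of (476, 144), giving (4) ⊆ (476, 144). Containment (⊆): since 4 | 476 and 4 | 144 (476 = 4·119, 144 = 4·36), every Z-linear combination of 476 and 144 is divisible by 4, so (476, 144) ⊆ (4). Therefore (476, 144) = (4), d = 4.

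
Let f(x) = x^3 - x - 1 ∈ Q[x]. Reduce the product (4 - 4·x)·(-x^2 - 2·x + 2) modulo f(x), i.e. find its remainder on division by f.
First multiply in Q[x] without reducing: a · b = 4·x^3 + 4·x^2 - 16·x + 8. Now divide by f(x) = x^3 - x - 1, eliminating the leading term at each step:
  leading term 4·x^3: subtract (4)·f(x) = 4·x^3 - 4·x - 4, leaving 4·x^2 - 12·x + 12
The degree is now < 3, so this is the remainder. Hence a · b ≡ 4·x^2 - 12·x + 12 in Q[x]/(f).

Final answer: a · b ≡ 4·x^2 - 12·x + 12 (mod f(x))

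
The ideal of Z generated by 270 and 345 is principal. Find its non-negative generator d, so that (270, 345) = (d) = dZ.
(270, 345) = (15); d = 15

In the PID Z, (a, b) is generated by gcd(a, b). Compute gcd(345, 270) with the extended Euclidean algorithm, tracking rows (r, s, t) with s·345 + t·270 = r:
  row A: (345, 1, 0)   [1·345 + 0·270 = 345]
  row B: (270, 0, 1)   [0·345 + 1·270 = 270]
  345 = 1·270 + 75   → row C = row A − 1·row B = (75, 1, −1)   [check: 1·345 − 1·270 = 75]
  270 = 3·75 + 45   → row D = row B − 3·row C = (45, −3, 4)   [check: −3·345 + 4·270 = 45]
  75 = 1·45 + 30   → row E = row C − 1·row D = (30, 4, −5)   [check: 4·345 − 5·270 = 30]
  45 = 1·30 + 15   → row F = row D − 1·row E = (15, −7, 9)   [check: −7·345 + 9·270 = 15]
  30 = 2·15 + 0   → remainder 0, stop. gcd = 15 (last nonzero row F).
So gcd(270, 345) = 15, with Bézout identity −7·345 + 9·270 = 15. Containment (⊇): the Bézout identity exhibits 15 as an element of (270, 345), giving (15) ⊆ (270, 345). Containment (⊆): since 15 | 270 and 15 | 345 (270 = 15·18, 345 = 15·23), every Z-linear combination of 270 and 345 is divisible by 15, so (270, 345) ⊆ (15). Therefore (270, 345) = (15), d = 15.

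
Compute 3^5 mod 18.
Use repeated squaring. Binary(5) = 101. Walk through the bits of the exponent 5 left-to-right: at each bit after the leading one, square the running value, then multiply by 3 if the bit is 1 (always reducing mod 18):
  bit 1 = 1 (leading): start with 3.
  bit 2 = 0: square 3^2 = 9 (mod 18).
  bit 3 = 1: square 9^2 = 81 ≡ 9; bit is 1, so multiply 9·3 = 27 ≡ 9 (mod 18).
Final value: 3^5 ≡ 9 (mod 18).

Final answer: 9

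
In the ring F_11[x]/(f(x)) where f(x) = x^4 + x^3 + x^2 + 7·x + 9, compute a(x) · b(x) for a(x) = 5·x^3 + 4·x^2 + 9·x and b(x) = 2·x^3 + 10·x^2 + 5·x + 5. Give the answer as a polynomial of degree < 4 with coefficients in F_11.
a · b ≡ 3·x^3 + 10·x^2 + 10·x + 6 (mod f(x))

Multiply as integer polynomials: a · b = 10·x^6 + 58·x^5 + 83·x^4 + 135·x^3 + 65·x^2 + 45·x. Reducing coefficients mod 11: a · b ≡ 10·x^6 + 3·x^5 + 6·x^4 + 3·x^3 + 10·x^2 + x. Now divide by f(x) = x^4 + x^3 + x^2 + 7·x + 9 in F_11[x], eliminating the leading term at each step:
  leading term 10·x^6: subtract (10·x^2)·f(x) = 10·x^6 + 10·x^5 + 10·x^4 + 4·x^3 + 2·x^2, leaving 4·x^5 + 7·x^4 + 10·x^3 + 8·x^2 + x (coefficients mod 11)
  leading term 4·x^5: subtract (4·x)·f(x) = 4·x^5 + 4·x^4 + 4·x^3 + 6·x^2 + 3·x, leaving 3·x^4 + 6·x^3 + 2·x^2 + 9·x (coefficients mod 11)
  leading term 3·x^4: subtract (3)·f(x) = 3·x^4 + 3·x^3 + 3·x^2 + 10·x + 5, leaving 3·x^3 + 10·x^2 + 10·x + 6 (coefficients mod 11)
The degree is now < 4, so this is the remainder. Hence a · b ≡ 3·x^3 + 10·x^2 + 10·x + 6 in F_11[x]/(f).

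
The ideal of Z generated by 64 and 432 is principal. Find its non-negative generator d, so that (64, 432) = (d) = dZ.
In the PID Z, (a, b) is generated by gcd(a, b). Compute gcd(432, 64) with the extended Euclidean algorithm, tracking rows (r, s, t) with s·432 + t·64 = r:
  row A: (432, 1, 0)   [1·432 + 0·64 = 432]
  row B: (64, 0, 1)   [0·432 + 1·64 = 64]
  432 = 6·64 + 48   → row C = row A − 6·row B = (48, 1, −6)   [check: 1·432 − 6·64 = 48]
  64 = 1·48 + 16   → row D = row B − 1·row C = (16, −1, 7)   [check: −1·432 + 7·64 = 16]
  48 = 3·16 + 0   → remainder 0, stop. gcd = 16 (last nonzero row D).
So gcd(64, 432) = 16, with Bézout identity −1·432 + 7·64 = 16. Containment (⊇): the Bézout identity exhibits 16 as an element of (64, 432), giving (16) ⊆ (64, 432). Containment (⊆): since 16 | 64 and 16 | 432 (64 = 16·4, 432 = 16·27), every Z-linear combination of 64 and 432 is divisible by 16, so (64, 432) ⊆ (16). Therefore (64, 432) = (16), d = 16.

Final answer: (64, 432) = (16); d = 16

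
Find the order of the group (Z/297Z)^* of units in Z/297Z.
(Z/297Z)^* consists of the classes a with gcd(a, 297) = 1, so its order is φ(297). φ is multiplicative, with φ(p^e) = p^e − p^(e−1). Factorise 297 = 3^3 · 11. Then
  φ(297) = (3^3 − 3^2) · (11 − 1) = 18 · 10 = 180.
Thus |(Z/297Z)^*| = 180.

Final answer: |(Z/297Z)^*| = 180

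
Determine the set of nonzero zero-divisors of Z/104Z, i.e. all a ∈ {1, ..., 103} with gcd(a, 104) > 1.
An element a ∈ Z/104Z (with a ≠ 0) is a zero-divisor iff gcd(a, 104) > 1 (because a is a unit precisely when gcd(a, n) = 1, and in Z/nZ every nonzero, non-unit element is a zero-divisor). Scan a = 1, ..., 103 and keep those with gcd(a, 104) > 1:
  gcd(2, 104) = 2, gcd(4, 104) = 4, gcd(6, 104) = 2, gcd(8, 104) = 8, gcd(10, 104) = 2, gcd(12, 104) = 4, gcd(13, 104) = 13, gcd(14, 104) = 2, gcd(16, 104) = 8, gcd(18, 104) = 2, gcd(20, 104) = 4, gcd(22, 104) = 2, gcd(24, 104) = 8, gcd(26, 104) = 26, gcd(28, 104) = 4, gcd(30, 104) = 2, gcd(32, 104) = 8, gcd(34, 104) = 2, gcd(36, 104) = 4, gcd(38, 104) = 2, gcd(39, 104) = 13, gcd(40, 104) = 8, gcd(42, 104) = 2, gcd(44, 104) = 4, gcd(46, 104) = 2, gcd(48, 104) = 8, gcd(50, 104) = 2, gcd(52, 104) = 52, gcd(54, 104) = 2, gcd(56, 104) = 8, gcd(58, 104) = 2, gcd(60, 104) = 4, gcd(62, 104) = 2, gcd(64, 104) = 8, gcd(65, 104) = 13, gcd(66, 104) = 2, gcd(68, 104) = 4, gcd(70, 104) = 2, gcd(72, 104) = 8, gcd(74, 104) = 2, gcd(76, 104) = 4, gcd(78, 104) = 26, gcd(80, 104) = 8, gcd(82, 104) = 2, gcd(84, 104) = 4, gcd(86, 104) = 2, gcd(88, 104) = 8, gcd(90, 104) = 2, gcd(91, 104) = 13, gcd(92, 104) = 4, gcd(94, 104) = 2, gcd(96, 104) = 8, gcd(98, 104) = 2, gcd(100, 104) = 4, gcd(102, 104) = 2.
All other a ∈ {1, ..., 103} have gcd(a, 104) = 1 and are units. So the nonzero zero-divisors are exactly the 55 values of a appearing in this scan.

Final answer: nonzero zero-divisors of Z/104Z = {2, 4, 6, 8, 10, 12, 13, 14, 16, 18, 20, 22, 24, 26, 28, 30, 32, 34, 36, 38, 39, 40, 42, 44, 46, 48, 50, 52, 54, 56, 58, 60, 62, 64, 65, 66, 68, 70, 72, 74, 76, 78, 80, 82, 84, 86, 88, 90, 91, 92, 94, 96, 98, 100, 102}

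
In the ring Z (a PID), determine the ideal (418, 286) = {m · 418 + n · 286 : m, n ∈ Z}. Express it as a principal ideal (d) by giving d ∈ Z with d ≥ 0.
In the PID Z, (a, b) is generated by gcd(a, b). Compute gcd(418, 286) with the extended Euclidean algorithm, tracking rows (r, s, t) with s·418 + t·286 = r:
  row A: (418, 1, 0)   [1·418 + 0·286 = 418]
  row B: (286, 0, 1)   [0·418 + 1·286 = 286]
  418 = 1·286 + 132   → row C = row A − 1·row B = (132, 1, −1)   [check: 1·418 − 1·286 = 132]
  286 = 2·132 + 22   → row D = row B − 2·row C = (22, −2, 3)   [check: −2·418 + 3·286 = 22]
  132 = 6·22 + 0   → remainder 0, stop. gcd = 22 (last nonzero row D).
So gcd(418, 286) = 22, with Bézout identity −2·418 + 3·286 = 22. Containment (⊇): the Bézout identity exhibits 22 as an element of (418, 286), giving (22) ⊆ (418, 286). Containment (⊆): since 22 | 418 and 22 | 286 (418 = 22·19, 286 = 22·13), every Z-linear combination of 418 and 286 is divisible by 22, so (418, 286) ⊆ (22). Therefore (418, 286) = (22), d = 22.

Final answer: (418, 286) = (22); d = 22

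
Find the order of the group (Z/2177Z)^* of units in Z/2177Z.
(Z/2177Z)^* consists of the classes a with gcd(a, 2177) = 1, so its order is φ(2177). φ is multiplicative, with φ(p^e) = p^e − p^(e−1). Factorise 2177 = 7 · 311. Then
  φ(2177) = (7 − 1) · (311 − 1) = 6 · 310 = 1860.
Thus |(Z/2177Z)^*| = 1860.

Final answer: |(Z/2177Z)^*| = 1860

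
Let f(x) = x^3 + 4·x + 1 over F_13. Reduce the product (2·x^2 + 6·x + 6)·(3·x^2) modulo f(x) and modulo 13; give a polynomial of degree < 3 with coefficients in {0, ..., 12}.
a · b ≡ 7·x^2 + 8 (mod f(x))

Multiply as integer polynomials: a · b = 6·x^4 + 18·x^3 + 18·x^2. Reducing coefficients mod 13: a · b ≡ 6·x^4 + 5·x^3 + 5·x^2. Now divide by f(x) = x^3 + 4·x + 1 in F_13[x], eliminating the leading term at each step:
  leading term 6·x^4: subtract (6·x)·f(x) = 6·x^4 + 11·x^2 + 6·x, leaving 5·x^3 + 7·x^2 + 7·x (coefficients mod 13)
  leading term 5·x^3: subtract (5)·f(x) = 5·x^3 + 7·x + 5, leaving 7·x^2 + 8 (coefficients mod 13)
The degree is now < 3, so this is the remainder. Hence a · b ≡ 7·x^2 + 8 in F_13[x]/(f).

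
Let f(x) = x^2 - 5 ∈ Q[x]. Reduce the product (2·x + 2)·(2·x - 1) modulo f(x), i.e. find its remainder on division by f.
First multiply in Q[x] without reducing: a · b = 4·x^2 + 2·x - 2. Now divide by f(x) = x^2 - 5, eliminating the leading term at each step:
  leading term 4·x^2: subtract (4)·f(x) = 4·x^2 - 20, leaving 2·x + 18
The degree is now < 2, so this is the remainder. Hence a · b ≡ 2·x + 18 in Q[x]/(f).

Final answer: a · b ≡ 2·x + 18 (mod f(x))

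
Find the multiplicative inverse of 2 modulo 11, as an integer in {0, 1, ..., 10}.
Apply the extended Euclidean algorithm to (11, 2), tracking rows (r, s, t) with s·11 + t·2 = r. Each division r_prev = q·r_cur + r_new produces the new row as (previous row) − q·(current row):
  row A: (11, 1, 0)   [1·11 + 0·2 = 11]
  row B: (2, 0, 1)   [0·11 + 1·2 = 2]
  11 = 5·2 + 1   → row C = row A − 5·row B = (1, 1, −5)   [check: 1·11 − 5·2 = 1]
  2 = 2·1 + 0   → remainder 0, stop. gcd = 1 (last nonzero row C).
The gcd is 1, so 2 is invertible mod 11. The last nonzero row gives 1·11 − 5·2 = 1, so t = −5. So 2^(−1) ≡ −5 ≡ 6 (mod 11). Verify: 2 · 6 = 12 ≡ 1 (mod 11). ✓

Final answer: 2^(−1) ≡ 6 (mod 11)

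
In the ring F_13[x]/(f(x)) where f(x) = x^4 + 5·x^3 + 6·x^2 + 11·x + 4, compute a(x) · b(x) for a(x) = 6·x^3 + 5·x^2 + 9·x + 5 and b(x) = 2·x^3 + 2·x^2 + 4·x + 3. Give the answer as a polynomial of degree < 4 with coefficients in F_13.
a · b ≡ x^3 + 9·x^2 + 6·x + 11 (mod f(x))

Multiply as integer polynomials: a · b = 12·x^6 + 22·x^5 + 52·x^4 + 66·x^3 + 61·x^2 + 47·x + 15. Reducing coefficients mod 13: a · b ≡ 12·x^6 + 9·x^5 + x^3 + 9·x^2 + 8·x + 2. Now divide by f(x) = x^4 + 5·x^3 + 6·x^2 + 11·x + 4 in F_13[x], eliminating the leading term at each step:
  leading term 12·x^6: subtract (12·x^2)·f(x) = 12·x^6 + 8·x^5 + 7·x^4 + 2·x^3 + 9·x^2, leaving x^5 + 6·x^4 + 12·x^3 + 8·x + 2 (coefficients mod 13)
  leading term x^5: subtract (x)·f(x) = x^5 + 5·x^4 + 6·x^3 + 11·x^2 + 4·x, leaving x^4 + 6·x^3 + 2·x^2 + 4·x + 2 (coefficients mod 13)
  leading term x^4: subtract (1)·f(x) = x^4 + 5·x^3 + 6·x^2 + 11·x + 4, leaving x^3 + 9·x^2 + 6·x + 11 (coefficients mod 13)
The degree is now < 4, so this is the remainder. Hence a · b ≡ x^3 + 9·x^2 + 6·x + 11 in F_13[x]/(f).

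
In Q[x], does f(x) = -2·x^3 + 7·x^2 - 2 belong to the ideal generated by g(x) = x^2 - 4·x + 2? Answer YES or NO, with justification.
YES

In Q[x] the ideal (g) consists of all multiples of g, so f ∈ (g) iff g | f, i.e. iff the remainder of f on division by g is 0. Divide f by g (g is monic, so eliminate the leading term of the running remainder at each step):
  leading term -2·x^3: subtract (-2·x)·g(x) = -2·x^3 + 8·x^2 - 4·x, leaving -x^2 + 4·x - 2
  leading term -x^2: subtract (-1)·g(x) = -x^2 + 4·x - 2, leaving 0
The remainder is 0, so f(x) = g(x) · h(x) with h(x) = -2·x - 1. Hence g | f, i.e. f ∈ (g).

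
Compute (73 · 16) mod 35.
Reduce the factors first: 73 ≡ 3 (mod 35), so 73 · 16 ≡ 3 · 16 (mod 35). 3 · 16 = 48. Dividing by 35: 48 = 1·35 + 13. So (73 · 16) mod 35 = 13.

Final answer: 13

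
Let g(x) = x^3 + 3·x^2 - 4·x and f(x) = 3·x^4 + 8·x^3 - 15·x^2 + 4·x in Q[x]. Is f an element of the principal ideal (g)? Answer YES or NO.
YES

In Q[x] the ideal (g) consists of all multiples of g, so f ∈ (g) iff g | f, i.e. iff the remainder of f on division by g is 0. Divide f by g (g is monic, so eliminate the leading term of the running remainder at each step):
  leading term 3·x^4: subtract (3·x)·g(x) = 3·x^4 + 9·x^3 - 12·x^2, leaving -x^3 - 3·x^2 + 4·x
  leading term -x^3: subtract (-1)·g(x) = -x^3 - 3·x^2 + 4·x, leaving 0
The remainder is 0, so f(x) = g(x) · h(x) with h(x) = 3·x - 1. Hence g | f, i.e. f ∈ (g).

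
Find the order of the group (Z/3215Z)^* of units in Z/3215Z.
|(Z/3215Z)^*| = 2568

(Z/3215Z)^* consists of the classes a with gcd(a, 3215) = 1, so its order is φ(3215). φ is multiplicative, with φ(p^e) = p^e − p^(e−1). Factorise 3215 = 5 · 643. Then
  φ(3215) = (5 − 1) · (643 − 1) = 4 · 642 = 2568.
Thus |(Z/3215Z)^*| = 2568.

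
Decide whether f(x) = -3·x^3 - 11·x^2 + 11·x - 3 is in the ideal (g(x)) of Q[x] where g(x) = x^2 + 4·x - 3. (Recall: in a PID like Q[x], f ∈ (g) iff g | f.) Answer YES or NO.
NO

In Q[x] the ideal (g) consists of all multiples of g, so f ∈ (g) iff g | f, i.e. iff the remainder of f on division by g is 0. Divide f by g (g is monic, so eliminate the leading term of the running remainder at each step):
  leading term -3·x^3: subtract (-3·x)·g(x) = -3·x^3 - 12·x^2 + 9·x, leaving x^2 + 2·x - 3
  leading term x^2: subtract (1)·g(x) = x^2 + 4·x - 3, leaving -2·x
The remainder r(x) = -2·x ≠ 0 (and deg r < deg g), so g ∤ f, i.e. f ∉ (g).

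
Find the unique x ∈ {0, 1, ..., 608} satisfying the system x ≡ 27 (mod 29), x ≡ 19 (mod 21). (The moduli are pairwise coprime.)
x ≡ 607 (mod 609); the representative in [0, 609) is 607

The moduli 29, 21 are pairwise coprime, so by the CRT there is a unique solution mod 29·21 = 609.
Solve by successive substitution. Start with x ≡ 27 (mod 29).
  Combine with x ≡ 19 (mod 21): write x = 27 + 29·t and require 27 + 29·t ≡ 19 (mod 21), i.e. 29·t ≡ 19 − 27 ≡ 13 (mod 21). Since 29^(−1) ≡ 8 (mod 21) (29 ≡ 8 (mod 21)), t ≡ 8·13 ≡ 20 (mod 21). So x ≡ 27 + 29·20 = 607 (mod 609).
Unique solution in [0, 609): x = 607.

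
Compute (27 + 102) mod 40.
9

Reduce the summands first: 102 ≡ 22 (mod 40), so 27 + 102 ≡ 27 + 22 (mod 40). 27 + 22 = 49; 49 = 1·40 + 9, so (27 + 102) mod 40 = 9.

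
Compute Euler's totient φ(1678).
φ(1678) = 838

φ is multiplicative, with φ(p^e) = p^e − p^(e−1). Factorise 1678 = 2 · 839. Then
  φ(1678) = (2 − 1) · (839 − 1) = 1 · 838 = 838.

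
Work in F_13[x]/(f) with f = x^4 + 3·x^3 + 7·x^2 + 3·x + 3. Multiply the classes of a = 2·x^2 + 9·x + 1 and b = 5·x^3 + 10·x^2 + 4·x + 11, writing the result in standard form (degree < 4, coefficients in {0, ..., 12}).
Multiply as integer polynomials: a · b = 10·x^5 + 65·x^4 + 103·x^3 + 68·x^2 + 103·x + 11. Reducing coefficients mod 13: a · b ≡ 10·x^5 + 12·x^3 + 3·x^2 + 12·x + 11. Now divide by f(x) = x^4 + 3·x^3 + 7·x^2 + 3·x + 3 in F_13[x], eliminating the leading term at each step:
  leading term 10·x^5: subtract (10·x)·f(x) = 10·x^5 + 4·x^4 + 5·x^3 + 4·x^2 + 4·x, leaving 9·x^4 + 7·x^3 + 12·x^2 + 8·x + 11 (coefficients mod 13)
  leading term 9·x^4: subtract (9)·f(x) = 9·x^4 + x^3 + 11·x^2 + x + 1, leaving 6·x^3 + x^2 + 7·x + 10 (coefficients mod 13)
The degree is now < 4, so this is the remainder. Hence a · b ≡ 6·x^3 + x^2 + 7·x + 10 in F_13[x]/(f).

Final answer: a · b ≡ 6·x^3 + x^2 + 7·x + 10 (mod f(x))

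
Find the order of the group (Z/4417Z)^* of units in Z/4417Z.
(Z/4417Z)^* consists of the classes a with gcd(a, 4417) = 1, so its order is φ(4417). φ is multiplicative, with φ(p^e) = p^e − p^(e−1). Factorise 4417 = 7 · 631. Then
  φ(4417) = (7 − 1) · (631 − 1) = 6 · 630 = 3780.
Thus |(Z/4417Z)^*| = 3780.

Final answer: |(Z/4417Z)^*| = 3780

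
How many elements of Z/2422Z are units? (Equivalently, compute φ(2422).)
Z/2422Z has φ(2422) = 1032 units

An element a ∈ Z/2422Z is a unit iff gcd(a, 2422) = 1, so the number of units is φ(2422). φ is multiplicative, with φ(p^e) = p^e − p^(e−1). Factorise 2422 = 2 · 7 · 173. Then
  φ(2422) = (2 − 1) · (7 − 1) · (173 − 1) = 1 · 6 · 172 = 1032.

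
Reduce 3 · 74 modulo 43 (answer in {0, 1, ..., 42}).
Reduce the factors first: 74 ≡ 31 (mod 43), so 3 · 74 ≡ 3 · 31 (mod 43). 3 · 31 = 93. Dividing by 43: 93 = 2·43 + 7. So (3 · 74) mod 43 = 7.

Final answer: 7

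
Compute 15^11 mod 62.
15

Use repeated squaring. Binary(11) = 1011. Walk through the bits of the exponent 11 left-to-right: at each bit after the leading one, square the running value, then multiply by 15 if the bit is 1 (always reducing mod 62):
  bit 1 = 1 (leading): start with 15.
  bit 2 = 0: square 15^2 = 225 ≡ 39 (mod 62).
  bit 3 = 1: square 39^2 = 1521 ≡ 33; bit is 1, so multiply 33·15 = 495 ≡ 61 (mod 62).
  bit 4 = 1: square 61^2 = 3721 ≡ 1; bit is 1, so multiply 1·15 = 15 (mod 62).
Final value: 15^11 ≡ 15 (mod 62).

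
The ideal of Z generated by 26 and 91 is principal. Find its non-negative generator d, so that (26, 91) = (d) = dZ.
In the PID Z, (a, b) is generated by gcd(a, b). Compute gcd(91, 26) with the extended Euclidean algorithm, tracking rows (r, s, t) with s·91 + t·26 = r:
  row A: (91, 1, 0)   [1·91 + 0·26 = 91]
  row B: (26, 0, 1)   [0·91 + 1·26 = 26]
  91 = 3·26 + 13   → row C = row A − 3·row B = (13, 1, −3)   [check: 1·91 − 3·26 = 13]
  26 = 2·13 + 0   → remainder 0, stop. gcd = 13 (last nonzero row C).
So gcd(26, 91) = 13, with Bézout identity 1·91 − 3·26 = 13. Containment (⊇): the Bézout identity exhibits 13 as an element of (26, 91), giving (13) ⊆ (26, 91). Containment (⊆): since 13 | 26 and 13 | 91 (26 = 13·2, 91 = 13·7), every Z-linear combination of 26 and 91 is divisible by 13, so (26, 91) ⊆ (13). Therefore (26, 91) = (13), d = 13.

Final answer: (26, 91) = (13); d = 13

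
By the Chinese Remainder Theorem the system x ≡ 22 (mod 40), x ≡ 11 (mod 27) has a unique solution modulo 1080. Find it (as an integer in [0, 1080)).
The moduli 40, 27 are pairwise coprime, so by the CRT there is a unique solution mod 40·27 = 1080.
Solve by successive substitution. Start with x ≡ 22 (mod 40).
  Combine with x ≡ 11 (mod 27): write x = 22 + 40·t and require 22 + 40·t ≡ 11 (mod 27), i.e. 40·t ≡ 11 − 22 ≡ 16 (mod 27). Since 40^(−1) ≡ 25 (mod 27) (40 ≡ 13 (mod 27)), t ≡ 25·16 ≡ 22 (mod 27). So x ≡ 22 + 40·22 = 902 (mod 1080).
Unique solution in [0, 1080): x = 902.

Final answer: x ≡ 902 (mod 1080); the representative in [0, 1080) is 902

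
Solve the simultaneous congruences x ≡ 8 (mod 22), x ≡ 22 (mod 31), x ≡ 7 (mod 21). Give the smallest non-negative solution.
The moduli 22, 31, 21 are pairwise coprime, so by the CRT there is a unique solution mod 22·31·21 = 14322.
Solve by successive substitution. Start with x ≡ 8 (mod 22).
  Combine with x ≡ 22 (mod 31): write x = 8 + 22·t and require 8 + 22·t ≡ 22 (mod 31), i.e. 22·t ≡ 22 − 8 ≡ 14 (mod 31). Since 22^(−1) ≡ 24 (mod 31), t ≡ 24·14 ≡ 26 (mod 31). So x ≡ 8 + 22·26 = 580 (mod 682).
  Combine with x ≡ 7 (mod 21): write x = 580 + 682·t and require 580 + 682·t ≡ 7 (mod 21), i.e. 682·t ≡ 7 − 580 ≡ 15 (mod 21). Since 682^(−1) ≡ 19 (mod 21) (682 ≡ 10 (mod 21)), t ≡ 19·15 ≡ 12 (mod 21). So x ≡ 580 + 682·12 = 8764 (mod 14322).
Unique solution in [0, 14322): x = 8764.

Final answer: x ≡ 8764 (mod 14322); the representative in [0, 14322) is 8764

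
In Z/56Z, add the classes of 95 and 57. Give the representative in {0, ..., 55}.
40

Reduce the summands first: 95 ≡ 39, 57 ≡ 1 (mod 56), so 95 + 57 ≡ 39 + 1 (mod 56). 39 + 1 = 40; 40 = 0·56 + 40, so (95 + 57) mod 56 = 40.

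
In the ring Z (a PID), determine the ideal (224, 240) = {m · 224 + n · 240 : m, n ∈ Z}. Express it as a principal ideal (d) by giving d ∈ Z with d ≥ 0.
In the PID Z, (a, b) is generated by gcd(a, b). Compute gcd(240, 224) with the extended Euclidean algorithm, tracking rows (r, s, t) with s·240 + t·224 = r:
  row A: (240, 1, 0)   [1·240 + 0·224 = 240]
  row B: (224, 0, 1)   [0·240 + 1·224 = 224]
  240 = 1·224 + 16   → row C = row A − 1·row B = (16, 1, −1)   [check: 1·240 − 1·224 = 16]
  224 = 14·16 + 0   → remainder 0, stop. gcd = 16 (last nonzero row C).
So gcd(224, 240) = 16, with Bézout identity 1·240 − 1·224 = 16. Containment (⊇): the Bézout identity exhibits 16 as an element of (224, 240), giving (16) ⊆ (224, 240). Containment (⊆): since 16 | 224 and 16 | 240 (224 = 16·14, 240 = 16·15), every Z-linear combination of 224 and 240 is divisible by 16, so (224, 240) ⊆ (16). Therefore (224, 240) = (16), d = 16.

Final answer: (224, 240) = (16); d = 16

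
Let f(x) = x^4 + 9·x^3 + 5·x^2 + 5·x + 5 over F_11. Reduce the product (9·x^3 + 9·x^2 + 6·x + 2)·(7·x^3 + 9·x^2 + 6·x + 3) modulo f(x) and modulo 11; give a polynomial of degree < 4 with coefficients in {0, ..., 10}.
a · b ≡ 3·x^3 + 3·x^2 + 3·x + 9 (mod f(x))

Multiply as integer polynomials: a · b = 63·x^6 + 144·x^5 + 177·x^4 + 149·x^3 + 81·x^2 + 30·x + 6. Reducing coefficients mod 11: a · b ≡ 8·x^6 + x^5 + x^4 + 6·x^3 + 4·x^2 + 8·x + 6. Now divide by f(x) = x^4 + 9·x^3 + 5·x^2 + 5·x + 5 in F_11[x], eliminating the leading term at each step:
  leading term 8·x^6: subtract (8·x^2)·f(x) = 8·x^6 + 6·x^5 + 7·x^4 + 7·x^3 + 7·x^2, leaving 6·x^5 + 5·x^4 + 10·x^3 + 8·x^2 + 8·x + 6 (coefficients mod 11)
  leading term 6·x^5: subtract (6·x)·f(x) = 6·x^5 + 10·x^4 + 8·x^3 + 8·x^2 + 8·x, leaving 6·x^4 + 2·x^3 + 6 (coefficients mod 11)
  leading term 6·x^4: subtract (6)·f(x) = 6·x^4 + 10·x^3 + 8·x^2 + 8·x + 8, leaving 3·x^3 + 3·x^2 + 3·x + 9 (coefficients mod 11)
The degree is now < 4, so this is the remainder. Hence a · b ≡ 3·x^3 + 3·x^2 + 3·x + 9 in F_11[x]/(f).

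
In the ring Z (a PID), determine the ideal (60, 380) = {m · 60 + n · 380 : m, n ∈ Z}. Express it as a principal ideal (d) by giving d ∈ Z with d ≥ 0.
(60, 380) = (20); d = 20

In the PID Z, (a, b) is generated by gcd(a, b). Compute gcd(380, 60) with the extended Euclidean algorithm, tracking rows (r, s, t) with s·380 + t·60 = r:
  row A: (380, 1, 0)   [1·380 + 0·60 = 380]
  row B: (60, 0, 1)   [0·380 + 1·60 = 60]
  380 = 6·60 + 20   → row C = row A − 6·row B = (20, 1, −6)   [check: 1·380 − 6·60 = 20]
  60 = 3·20 + 0   → remainder 0, stop. gcd = 20 (last nonzero row C).
So gcd(60, 380) = 20, with Bézout identity 1·380 − 6·60 = 20. Containment (⊇): the Bézout identity exhibits 20 as an element of (60, 380), giving (20) ⊆ (60, 380). Containment (⊆): since 20 | 60 and 20 | 380 (60 = 20·3, 380 = 20·19), every Z-linear combination of 60 and 380 is divisible by 20, so (60, 380) ⊆ (20). Therefore (60, 380) = (20), d = 20.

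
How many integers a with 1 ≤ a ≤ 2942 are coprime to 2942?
1470

The number of a ∈ {1, ..., 2942} with gcd(a, 2942) = 1 is by definition Euler's totient φ(2942). φ is multiplicative, with φ(p^e) = p^e − p^(e−1). Factorise 2942 = 2 · 1471. Then
  φ(2942) = (2 − 1) · (1471 − 1) = 1 · 1470 = 1470.
So there are 1470 such integers.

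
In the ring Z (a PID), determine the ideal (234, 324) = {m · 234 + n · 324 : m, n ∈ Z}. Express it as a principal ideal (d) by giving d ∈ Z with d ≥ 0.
(234, 324) = (18); d = 18

In the PID Z, (a, b) is generated by gcd(a, b). Compute gcd(324, 234) with the extended Euclidean algorithm, tracking rows (r, s, t) with s·324 + t·234 = r:
  row A: (324, 1, 0)   [1·324 + 0·234 = 324]
  row B: (234, 0, 1)   [0·324 + 1·234 = 234]
  324 = 1·234 + 90   → row C = row A − 1·row B = (90, 1, −1)   [check: 1·324 − 1·234 = 90]
  234 = 2·90 + 54   → row D = row B − 2·row C = (54, −2, 3)   [check: −2·324 + 3·234 = 54]
  90 = 1·54 + 36   → row E = row C − 1·row D = (36, 3, −4)   [check: 3·324 − 4·234 = 36]
  54 = 1·36 + 18   → row F = row D − 1·row E = (18, −5, 7)   [check: −5·324 + 7·234 = 18]
  36 = 2·18 + 0   → remainder 0, stop. gcd = 18 (last nonzero row F).
So gcd(234, 324) = 18, with Bézout identity −5·324 + 7·234 = 18. Containment (⊇): the Bézout identity exhibits 18 as an element of (234, 324), giving (18) ⊆ (234, 324). Containment (⊆): since 18 | 234 and 18 | 324 (234 = 18·13, 324 = 18·18), every Z-linear combination of 234 and 324 is divisible by 18, so (234, 324) ⊆ (18). Therefore (234, 324) = (18), d = 18.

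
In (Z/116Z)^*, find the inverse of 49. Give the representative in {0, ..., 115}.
49^(−1) ≡ 45 (mod 116)

Apply the extended Euclidean algorithm to (116, 49), tracking rows (r, s, t) with s·116 + t·49 = r. Each division r_prev = q·r_cur + r_new produces the new row as (previous row) − q·(current row):
  row A: (116, 1, 0)   [1·116 + 0·49 = 116]
  row B: (49, 0, 1)   [0·116 + 1·49 = 49]
  116 = 2·49 + 18   → row C = row A − 2·row B = (18, 1, −2)   [check: 1·116 − 2·49 = 18]
  49 = 2·18 + 13   → row D = row B − 2·row C = (13, −2, 5)   [check: −2·116 + 5·49 = 13]
  18 = 1·13 + 5   → row E = row C − 1·row D = (5, 3, −7)   [check: 3·116 − 7·49 = 5]
  13 = 2·5 + 3   → row F = row D − 2·row E = (3, −8, 19)   [check: −8·116 + 19·49 = 3]
  5 = 1·3 + 2   → row G = row E − 1·row F = (2, 11, −26)   [check: 11·116 − 26·49 = 2]
  3 = 1·2 + 1   → row H = row F − 1·row G = (1, −19, 45)   [check: −19·116 + 45·49 = 1]
  2 = 2·1 + 0   → remainder 0, stop. gcd = 1 (last nonzero row H).
The gcd is 1, so 49 is invertible mod 116. The last nonzero row gives −19·116 + 45·49 = 1, so t = 45. So 49^(−1) ≡ 45 (mod 116). Verify: 49 · 45 = 2205 ≡ 1 (mod 116). ✓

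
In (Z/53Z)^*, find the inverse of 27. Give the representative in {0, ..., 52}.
Apply the extended Euclidean algorithm to (53, 27), tracking rows (r, s, t) with s·53 + t·27 = r. Each division r_prev = q·r_cur + r_new produces the new row as (previous row) − q·(current row):
  row A: (53, 1, 0)   [1·53 + 0·27 = 53]
  row B: (27, 0, 1)   [0·53 + 1·27 = 27]
  53 = 1·27 + 26   → row C = row A − 1·row B = (26, 1, −1)   [check: 1·53 − 1·27 = 26]
  27 = 1·26 + 1   → row D = row B − 1·row C = (1, −1, 2)   [check: −1·53 + 2·27 = 1]
  26 = 26·1 + 0   → remainder 0, stop. gcd = 1 (last nonzero row D).
The gcd is 1, so 27 is invertible mod 53. The last nonzero row gives −1·53 + 2·27 = 1, so t = 2. So 27^(−1) ≡ 2 (mod 53). Verify: 27 · 2 = 54 ≡ 1 (mod 53). ✓

Final answer: 27^(−1) ≡ 2 (mod 53)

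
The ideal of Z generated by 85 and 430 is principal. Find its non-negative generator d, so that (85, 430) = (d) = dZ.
(85, 430) = (5); d = 5

In the PID Z, (a, b) is generated by gcd(a, b). Compute gcd(430, 85) with the extended Euclidean algorithm, tracking rows (r, s, t) with s·430 + t·85 = r:
  row A: (430, 1, 0)   [1·430 + 0·85 = 430]
  row B: (85, 0, 1)   [0·430 + 1·85 = 85]
  430 = 5·85 + 5   → row C = row A − 5·row B = (5, 1, −5)   [check: 1·430 − 5·85 = 5]
  85 = 17·5 + 0   → remainder 0, stop. gcd = 5 (last nonzero row C).
So gcd(85, 430) = 5, with Bézout identity 1·430 − 5·85 = 5. Containment (⊇): the Bézout identity exhibits 5 as an element of (85, 430), giving (5) ⊆ (85, 430). Containment (⊆): since 5 | 85 and 5 | 430 (85 = 5·17, 430 = 5·86), every Z-linear combination of 85 and 430 is divisible by 5, so (85, 430) ⊆ (5). Therefore (85, 430) = (5), d = 5.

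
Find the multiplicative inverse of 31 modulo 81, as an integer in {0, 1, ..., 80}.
31^(−1) ≡ 34 (mod 81)

Apply the extended Euclidean algorithm to (81, 31), tracking rows (r, s, t) with s·81 + t·31 = r. Each division r_prev = q·r_cur + r_new produces the new row as (previous row) − q·(current row):
  row A: (81, 1, 0)   [1·81 + 0·31 = 81]
  row B: (31, 0, 1)   [0·81 + 1·31 = 31]
  81 = 2·31 + 19   → row C = row A − 2·row B = (19, 1, −2)   [check: 1·81 − 2·31 = 19]
  31 = 1·19 + 12   → row D = row B − 1·row C = (12, −1, 3)   [check: −1·81 + 3·31 = 12]
  19 = 1·12 + 7   → row E = row C − 1·row D = (7, 2, −5)   [check: 2·81 − 5·31 = 7]
  12 = 1·7 + 5   → row F = row D − 1·row E = (5, −3, 8)   [check: −3·81 + 8·31 = 5]
  7 = 1·5 + 2   → row G = row E − 1·row F = (2, 5, −13)   [check: 5·81 − 13·31 = 2]
  5 = 2·2 + 1   → row H = row F − 2·row G = (1, −13, 34)   [check: −13·81 + 34·31 = 1]
  2 = 2·1 + 0   → remainder 0, stop. gcd = 1 (last nonzero row H).
The gcd is 1, so 31 is invertible mod 81. The last nonzero row gives −13·81 + 34·31 = 1, so t = 34. So 31^(−1) ≡ 34 (mod 81). Verify: 31 · 34 = 1054 ≡ 1 (mod 81). ✓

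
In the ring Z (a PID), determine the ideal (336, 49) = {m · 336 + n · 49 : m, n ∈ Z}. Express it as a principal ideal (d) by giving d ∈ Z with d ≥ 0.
(336, 49) = (7); d = 7

In the PID Z, (a, b) is generated by gcd(a, b). Compute gcd(336, 49) with the extended Euclidean algorithm, tracking rows (r, s, t) with s·336 + t·49 = r:
  row A: (336, 1, 0)   [1·336 + 0·49 = 336]
  row B: (49, 0, 1)   [0·336 + 1·49 = 49]
  336 = 6·49 + 42   → row C = row A − 6·row B = (42, 1, −6)   [check: 1·336 − 6·49 = 42]
  49 = 1·42 + 7   → row D = row B − 1·row C = (7, −1, 7)   [check: −1·336 + 7·49 = 7]
  42 = 6·7 + 0   → remainder 0, stop. gcd = 7 (last nonzero row D).
So gcd(336, 49) = 7, with Bézout identity −1·336 + 7·49 = 7. Containment (⊇): the Bézout identity exhibits 7 as an element of (336, 49), giving (7) ⊆ (336, 49). Containment (⊆): since 7 | 336 and 7 | 49 (336 = 7·48, 49 = 7·7), every Z-linear combination of 336 and 49 is divisible by 7, so (336, 49) ⊆ (7). Therefore (336, 49) = (7), d = 7.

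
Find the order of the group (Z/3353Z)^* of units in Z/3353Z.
(Z/3353Z)^* consists of the classes a with gcd(a, 3353) = 1, so its order is φ(3353). φ is multiplicative, with φ(p^e) = p^e − p^(e−1). Factorise 3353 = 7 · 479. Then
  φ(3353) = (7 − 1) · (479 − 1) = 6 · 478 = 2868.
Thus |(Z/3353Z)^*| = 2868.

Final answer: |(Z/3353Z)^*| = 2868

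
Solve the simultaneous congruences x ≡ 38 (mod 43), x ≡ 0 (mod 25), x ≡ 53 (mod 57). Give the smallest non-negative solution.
x ≡ 19775 (mod 61275); the representative in [0, 61275) is 19775

The moduli 43, 25, 57 are pairwise coprime, so by the CRT there is a unique solution mod 43·25·57 = 61275.
Solve by successive substitution. Start with x ≡ 38 (mod 43).
  Combine with x ≡ 0 (mod 25): write x = 38 + 43·t and require 38 + 43·t ≡ 0 (mod 25), i.e. 43·t ≡ 0 − 38 ≡ 12 (mod 25). Since 43^(−1) ≡ 7 (mod 25) (43 ≡ 18 (mod 25)), t ≡ 7·12 ≡ 9 (mod 25). So x ≡ 38 + 43·9 = 425 (mod 1075).
  Combine with x ≡ 53 (mod 57): write x = 425 + 1075·t and require 425 + 1075·t ≡ 53 (mod 57), i.e. 1075·t ≡ 53 − 425 ≡ 27 (mod 57). Since 1075^(−1) ≡ 7 (mod 57) (1075 ≡ 49 (mod 57)), t ≡ 7·27 ≡ 18 (mod 57). So x ≡ 425 + 1075·18 = 19775 (mod 61275).
Unique solution in [0, 61275): x = 19775.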